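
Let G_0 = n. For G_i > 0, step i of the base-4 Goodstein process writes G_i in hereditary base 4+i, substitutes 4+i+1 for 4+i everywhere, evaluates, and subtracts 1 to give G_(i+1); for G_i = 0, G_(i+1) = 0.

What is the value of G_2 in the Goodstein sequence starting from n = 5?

(0) 5|_4 = 4 + 1 ↦ 5 + 1|_5 = 6 ⇒ 5
(1) 5|_5 = 5 ↦ 6|_6 = 6 ⇒ 5
(2) 5|_6 = 5 ↦ 5|_7 = 5 ⇒ 4

5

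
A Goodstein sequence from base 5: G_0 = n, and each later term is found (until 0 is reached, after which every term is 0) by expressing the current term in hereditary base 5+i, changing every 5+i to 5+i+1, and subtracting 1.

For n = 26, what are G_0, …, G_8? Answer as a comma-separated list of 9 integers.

26, 36, 48, 53, 58, 63, 68, 73, 78

G_0=26  [base 5] 5^2 + 1  →[5↦6]→  6^2 + 1 = 37  −1 ⇒ G_1=36
G_1=36  [base 6] 6^2  →[6↦7]→  7^2 = 49  −1 ⇒ G_2=48
G_2=48  [base 7] 6·7 + 6  →[7↦8]→  6·8 + 6 = 54  −1 ⇒ G_3=53
G_3=53  [base 8] 6·8 + 5  →[8↦9]→  6·9 + 5 = 59  −1 ⇒ G_4=58
G_4=58  [base 9] 6·9 + 4  →[9↦10]→  6·10 + 4 = 64  −1 ⇒ G_5=63
G_5=63  [base 10] 6·10 + 3  →[10↦11]→  6·11 + 3 = 69  −1 ⇒ G_6=68
G_6=68  [base 11] 6·11 + 2  →[11↦12]→  6·12 + 2 = 74  −1 ⇒ G_7=73
G_7=73  [base 12] 6·12 + 1  →[12↦13]→  6·13 + 1 = 79  −1 ⇒ G_8=78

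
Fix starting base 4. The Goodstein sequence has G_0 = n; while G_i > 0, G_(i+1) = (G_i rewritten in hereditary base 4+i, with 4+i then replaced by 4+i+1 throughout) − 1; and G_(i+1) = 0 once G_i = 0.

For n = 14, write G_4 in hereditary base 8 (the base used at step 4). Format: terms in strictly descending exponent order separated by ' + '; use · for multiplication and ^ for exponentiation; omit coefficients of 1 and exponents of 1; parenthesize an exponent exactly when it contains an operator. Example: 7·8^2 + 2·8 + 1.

2·8 + 5

G_0 = 14. HB_4(14) = 3·4 + 2. Bump = 17. G_1 = 16.
G_1 = 16. HB_5(16) = 3·5 + 1. Bump = 19. G_2 = 18.
G_2 = 18. HB_6(18) = 3·6. Bump = 21. G_3 = 20.
G_3 = 20. HB_7(20) = 2·7 + 6. Bump = 22. G_4 = 21.
G_4 = 21. HB_8(21) = 2·8 + 5. Bump = 23. G_5 = 22.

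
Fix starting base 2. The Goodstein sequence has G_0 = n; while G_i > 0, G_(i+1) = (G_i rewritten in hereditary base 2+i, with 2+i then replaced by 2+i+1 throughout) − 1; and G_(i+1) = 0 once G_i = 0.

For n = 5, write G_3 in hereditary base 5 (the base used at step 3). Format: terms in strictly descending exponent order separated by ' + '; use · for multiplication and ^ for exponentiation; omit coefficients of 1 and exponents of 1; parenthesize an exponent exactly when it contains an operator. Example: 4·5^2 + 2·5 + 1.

3·5^3 + 3·5^2 + 3·5 + 2

[0] 5 ≡ 2^2 + 1 (base 2). Lift 3: 28. −1: 27.
[1] 27 ≡ 3^3 (base 3). Lift 4: 256. −1: 255.
[2] 255 ≡ 3·4^3 + 3·4^2 + 3·4 + 3 (base 4). Lift 5: 468. −1: 467.
[3] 467 ≡ 3·5^3 + 3·5^2 + 3·5 + 2 (base 5). Lift 6: 776. −1: 775.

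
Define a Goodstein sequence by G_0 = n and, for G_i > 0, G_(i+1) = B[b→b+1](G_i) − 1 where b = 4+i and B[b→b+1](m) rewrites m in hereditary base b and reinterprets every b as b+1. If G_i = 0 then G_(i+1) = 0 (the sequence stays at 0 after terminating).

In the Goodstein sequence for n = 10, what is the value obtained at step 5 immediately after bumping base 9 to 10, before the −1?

14

G_0 = 10. HB_4(10) = 2·4 + 2. Bump = 12. G_1 = 11.
G_1 = 11. HB_5(11) = 2·5 + 1. Bump = 13. G_2 = 12.
G_2 = 12. HB_6(12) = 2·6. Bump = 14. G_3 = 13.
G_3 = 13. HB_7(13) = 7 + 6. Bump = 14. G_4 = 13.
G_4 = 13. HB_8(13) = 8 + 5. Bump = 14. G_5 = 13.
G_5 = 13. HB_9(13) = 9 + 4. Bump = 14. G_6 = 13.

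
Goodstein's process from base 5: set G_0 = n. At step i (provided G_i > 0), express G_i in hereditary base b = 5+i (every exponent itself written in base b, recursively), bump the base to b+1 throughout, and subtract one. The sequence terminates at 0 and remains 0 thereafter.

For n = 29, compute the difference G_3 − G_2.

14

G_0 = 29. HB_5(29) = 5^2 + 4. Bump = 40. G_1 = 39.
G_1 = 39. HB_6(39) = 6^2 + 3. Bump = 52. G_2 = 51.
G_2 = 51. HB_7(51) = 7^2 + 2. Bump = 66. G_3 = 65.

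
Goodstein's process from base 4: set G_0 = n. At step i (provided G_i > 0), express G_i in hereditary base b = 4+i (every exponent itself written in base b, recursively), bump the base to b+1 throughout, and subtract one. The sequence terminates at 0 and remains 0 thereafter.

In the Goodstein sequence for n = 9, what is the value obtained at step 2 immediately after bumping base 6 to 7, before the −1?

[0] 9 ≡ 2·4 + 1 (base 4). Lift 5: 11. −1: 10.
[1] 10 ≡ 2·5 (base 5). Lift 6: 12. −1: 11.
[2] 11 ≡ 6 + 5 (base 6). Lift 7: 12. −1: 11.

12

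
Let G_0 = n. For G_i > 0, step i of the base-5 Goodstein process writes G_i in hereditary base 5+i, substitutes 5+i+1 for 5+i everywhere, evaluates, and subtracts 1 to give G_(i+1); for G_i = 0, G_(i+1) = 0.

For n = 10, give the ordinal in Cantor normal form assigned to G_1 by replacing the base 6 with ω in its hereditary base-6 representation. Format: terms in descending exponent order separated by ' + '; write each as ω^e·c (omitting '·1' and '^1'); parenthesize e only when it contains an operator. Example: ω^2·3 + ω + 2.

[0] 10 ≡ 2·5 (base 5). Lift 6: 12. −1: 11.
[1] 11 ≡ 6 + 5 (base 6). Lift 7: 12. −1: 11.

ω + 5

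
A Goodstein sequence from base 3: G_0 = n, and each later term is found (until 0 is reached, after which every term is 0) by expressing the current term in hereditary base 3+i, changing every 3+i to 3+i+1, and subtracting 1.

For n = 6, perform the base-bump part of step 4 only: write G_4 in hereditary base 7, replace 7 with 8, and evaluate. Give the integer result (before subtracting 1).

G_0=6  [base 3] 2·3  →[3↦4]→  2·4 = 8  −1 ⇒ G_1=7
G_1=7  [base 4] 4 + 3  →[4↦5]→  5 + 3 = 8  −1 ⇒ G_2=7
G_2=7  [base 5] 5 + 2  →[5↦6]→  6 + 2 = 8  −1 ⇒ G_3=7
G_3=7  [base 6] 6 + 1  →[6↦7]→  7 + 1 = 8  −1 ⇒ G_4=7
G_4=7  [base 7] 7  →[7↦8]→  8 = 8  −1 ⇒ G_5=7

8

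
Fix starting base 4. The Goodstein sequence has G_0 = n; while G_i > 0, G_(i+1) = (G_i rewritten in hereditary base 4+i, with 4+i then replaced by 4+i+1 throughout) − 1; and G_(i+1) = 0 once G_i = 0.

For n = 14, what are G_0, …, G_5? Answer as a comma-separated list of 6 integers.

(0) 14|_4 = 3·4 + 2 ↦ 3·5 + 2|_5 = 17 ⇒ 16
(1) 16|_5 = 3·5 + 1 ↦ 3·6 + 1|_6 = 19 ⇒ 18
(2) 18|_6 = 3·6 ↦ 3·7|_7 = 21 ⇒ 20
(3) 20|_7 = 2·7 + 6 ↦ 2·8 + 6|_8 = 22 ⇒ 21
(4) 21|_8 = 2·8 + 5 ↦ 2·9 + 5|_9 = 23 ⇒ 22

14, 16, 18, 20, 21, 22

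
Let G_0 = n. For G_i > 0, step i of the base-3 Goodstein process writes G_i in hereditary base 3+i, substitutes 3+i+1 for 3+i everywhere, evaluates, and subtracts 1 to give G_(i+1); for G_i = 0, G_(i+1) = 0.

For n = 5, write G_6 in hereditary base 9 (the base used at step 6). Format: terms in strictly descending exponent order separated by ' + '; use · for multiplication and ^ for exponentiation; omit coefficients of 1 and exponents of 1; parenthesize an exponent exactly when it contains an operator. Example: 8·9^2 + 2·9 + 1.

2

5 —HB3→ 3 + 2 —bump→ 4 + 2 = 6 —(−1)→ 5
5 —HB4→ 4 + 1 —bump→ 5 + 1 = 6 —(−1)→ 5
5 —HB5→ 5 —bump→ 6 = 6 —(−1)→ 5
5 —HB6→ 5 —bump→ 5 = 5 —(−1)→ 4
4 —HB7→ 4 —bump→ 4 = 4 —(−1)→ 3
3 —HB8→ 3 —bump→ 3 = 3 —(−1)→ 2
2 —HB9→ 2 —bump→ 2 = 2 —(−1)→ 1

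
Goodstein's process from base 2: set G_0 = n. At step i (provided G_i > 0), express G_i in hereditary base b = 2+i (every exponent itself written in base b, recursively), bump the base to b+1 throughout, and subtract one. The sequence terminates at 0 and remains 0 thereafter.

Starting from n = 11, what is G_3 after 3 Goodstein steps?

15627

(0) 11|_2 = 2^(2 + 1) + 2 + 1 ↦ 3^(3 + 1) + 3 + 1|_3 = 85 ⇒ 84
(1) 84|_3 = 3^(3 + 1) + 3 ↦ 4^(4 + 1) + 4|_4 = 1028 ⇒ 1027
(2) 1027|_4 = 4^(4 + 1) + 3 ↦ 5^(5 + 1) + 3|_5 = 15628 ⇒ 15627
(3) 15627|_5 = 5^(5 + 1) + 2 ↦ 6^(6 + 1) + 2|_6 = 279938 ⇒ 279937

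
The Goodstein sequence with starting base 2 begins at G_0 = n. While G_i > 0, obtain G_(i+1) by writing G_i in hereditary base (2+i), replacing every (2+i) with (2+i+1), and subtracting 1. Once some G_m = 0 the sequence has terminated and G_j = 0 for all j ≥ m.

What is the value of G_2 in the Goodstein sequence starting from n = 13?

1279

i=0: 13 = 2^(2 + 1) + 2^2 + 1 (b=2); 2→3: 3^(3 + 1) + 3^3 + 1 = 109; 109−1 = 108
i=1: 108 = 3^(3 + 1) + 3^3 (b=3); 3→4: 4^(4 + 1) + 4^4 = 1280; 1280−1 = 1279
i=2: 1279 = 4^(4 + 1) + 3·4^3 + 3·4^2 + 3·4 + 3 (b=4); 4→5: 5^(5 + 1) + 3·5^3 + 3·5^2 + 3·5 + 3 = 16093; 16093−1 = 16092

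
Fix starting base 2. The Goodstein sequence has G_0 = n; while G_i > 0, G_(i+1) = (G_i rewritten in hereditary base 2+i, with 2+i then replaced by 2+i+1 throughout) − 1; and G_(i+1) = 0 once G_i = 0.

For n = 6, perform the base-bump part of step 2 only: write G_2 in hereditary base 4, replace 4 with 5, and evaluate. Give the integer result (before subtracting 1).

6 —HB2→ 2^2 + 2 —bump→ 3^3 + 3 = 30 —(−1)→ 29
29 —HB3→ 3^3 + 2 —bump→ 4^4 + 2 = 258 —(−1)→ 257
257 —HB4→ 4^4 + 1 —bump→ 5^5 + 1 = 3126 —(−1)→ 3125

3126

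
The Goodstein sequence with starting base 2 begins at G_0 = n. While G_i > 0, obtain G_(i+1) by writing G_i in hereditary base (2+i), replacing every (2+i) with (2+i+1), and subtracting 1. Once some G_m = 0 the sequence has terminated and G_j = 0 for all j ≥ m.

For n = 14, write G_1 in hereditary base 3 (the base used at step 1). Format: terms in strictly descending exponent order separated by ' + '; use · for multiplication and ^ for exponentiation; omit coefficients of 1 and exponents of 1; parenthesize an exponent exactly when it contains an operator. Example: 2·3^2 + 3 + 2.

3^(3 + 1) + 3^3 + 2

step 0: 14 = 2^(2 + 1) + 2^2 + 2; sub 3 for 2: 3^(3 + 1) + 3^3 + 3; = 111; G_1 = 111−1 = 110
step 1: 110 = 3^(3 + 1) + 3^3 + 2; sub 4 for 3: 4^(4 + 1) + 4^4 + 2; = 1282; G_2 = 1282−1 = 1281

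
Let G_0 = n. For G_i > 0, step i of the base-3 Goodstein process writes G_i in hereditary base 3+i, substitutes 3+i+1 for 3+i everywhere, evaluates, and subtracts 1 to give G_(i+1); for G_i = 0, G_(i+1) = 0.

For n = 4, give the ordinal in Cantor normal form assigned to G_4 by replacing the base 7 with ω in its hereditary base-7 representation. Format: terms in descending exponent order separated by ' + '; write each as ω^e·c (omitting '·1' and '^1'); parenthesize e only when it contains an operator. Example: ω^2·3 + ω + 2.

2

step 0: 4 = 3 + 1; sub 4 for 3: 4 + 1; = 5; G_1 = 5−1 = 4
step 1: 4 = 4; sub 5 for 4: 5; = 5; G_2 = 5−1 = 4
step 2: 4 = 4; sub 6 for 5: 4; = 4; G_3 = 4−1 = 3
step 3: 3 = 3; sub 7 for 6: 3; = 3; G_4 = 3−1 = 2
step 4: 2 = 2; sub 8 for 7: 2; = 2; G_5 = 2−1 = 1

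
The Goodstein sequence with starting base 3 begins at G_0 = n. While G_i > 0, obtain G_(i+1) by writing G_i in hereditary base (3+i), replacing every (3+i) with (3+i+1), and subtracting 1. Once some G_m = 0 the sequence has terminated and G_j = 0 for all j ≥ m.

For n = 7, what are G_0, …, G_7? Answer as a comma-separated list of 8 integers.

7 —HB3→ 2·3 + 1 —bump→ 2·4 + 1 = 9 —(−1)→ 8
8 —HB4→ 2·4 —bump→ 2·5 = 10 —(−1)→ 9
9 —HB5→ 5 + 4 —bump→ 6 + 4 = 10 —(−1)→ 9
9 —HB6→ 6 + 3 —bump→ 7 + 3 = 10 —(−1)→ 9
9 —HB7→ 7 + 2 —bump→ 8 + 2 = 10 —(−1)→ 9
9 —HB8→ 8 + 1 —bump→ 9 + 1 = 10 —(−1)→ 9
9 —HB9→ 9 —bump→ 10 = 10 —(−1)→ 9

7, 8, 9, 9, 9, 9, 9, 9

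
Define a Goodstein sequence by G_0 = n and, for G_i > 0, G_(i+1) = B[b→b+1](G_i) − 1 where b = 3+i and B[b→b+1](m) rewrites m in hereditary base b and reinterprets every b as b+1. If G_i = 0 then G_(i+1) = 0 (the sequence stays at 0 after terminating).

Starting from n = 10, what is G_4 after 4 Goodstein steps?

10 —HB3→ 3^2 + 1 —bump→ 4^2 + 1 = 17 —(−1)→ 16
16 —HB4→ 4^2 —bump→ 5^2 = 25 —(−1)→ 24
24 —HB5→ 4·5 + 4 —bump→ 4·6 + 4 = 28 —(−1)→ 27
27 —HB6→ 4·6 + 3 —bump→ 4·7 + 3 = 31 —(−1)→ 30

30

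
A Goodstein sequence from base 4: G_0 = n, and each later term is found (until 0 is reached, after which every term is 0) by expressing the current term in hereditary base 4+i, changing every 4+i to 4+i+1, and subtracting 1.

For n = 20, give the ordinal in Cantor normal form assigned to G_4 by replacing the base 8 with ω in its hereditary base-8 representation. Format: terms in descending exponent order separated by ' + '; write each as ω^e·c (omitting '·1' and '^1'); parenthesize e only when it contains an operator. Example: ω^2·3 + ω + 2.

ω^2 + 1

step 0: 20 = 4^2 + 4; sub 5 for 4: 5^2 + 5; = 30; G_1 = 30−1 = 29
step 1: 29 = 5^2 + 4; sub 6 for 5: 6^2 + 4; = 40; G_2 = 40−1 = 39
step 2: 39 = 6^2 + 3; sub 7 for 6: 7^2 + 3; = 52; G_3 = 52−1 = 51
step 3: 51 = 7^2 + 2; sub 8 for 7: 8^2 + 2; = 66; G_4 = 66−1 = 65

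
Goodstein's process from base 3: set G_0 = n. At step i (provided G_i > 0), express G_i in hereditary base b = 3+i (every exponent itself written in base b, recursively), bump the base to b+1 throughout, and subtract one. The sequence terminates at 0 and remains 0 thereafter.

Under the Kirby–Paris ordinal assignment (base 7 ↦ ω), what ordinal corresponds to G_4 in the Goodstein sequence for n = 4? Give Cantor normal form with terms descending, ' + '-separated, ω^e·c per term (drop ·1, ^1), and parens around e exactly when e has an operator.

(0) 4|_3 = 3 + 1 ↦ 4 + 1|_4 = 5 ⇒ 4
(1) 4|_4 = 4 ↦ 5|_5 = 5 ⇒ 4
(2) 4|_5 = 4 ↦ 4|_6 = 4 ⇒ 3
(3) 3|_6 = 3 ↦ 3|_7 = 3 ⇒ 2

2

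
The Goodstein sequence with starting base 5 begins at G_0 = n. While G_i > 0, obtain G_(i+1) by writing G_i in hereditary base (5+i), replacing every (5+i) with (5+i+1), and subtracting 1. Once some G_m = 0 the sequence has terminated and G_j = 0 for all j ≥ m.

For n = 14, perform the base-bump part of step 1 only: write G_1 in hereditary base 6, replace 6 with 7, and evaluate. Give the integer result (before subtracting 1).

17

(0) 14|_5 = 2·5 + 4 ↦ 2·6 + 4|_6 = 16 ⇒ 15
(1) 15|_6 = 2·6 + 3 ↦ 2·7 + 3|_7 = 17 ⇒ 16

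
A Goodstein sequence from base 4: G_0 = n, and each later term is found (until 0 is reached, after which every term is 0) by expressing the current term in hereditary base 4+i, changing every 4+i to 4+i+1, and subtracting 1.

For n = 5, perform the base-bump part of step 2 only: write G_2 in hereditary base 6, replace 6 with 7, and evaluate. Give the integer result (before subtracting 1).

(0) 5|_4 = 4 + 1 ↦ 5 + 1|_5 = 6 ⇒ 5
(1) 5|_5 = 5 ↦ 6|_6 = 6 ⇒ 5
(2) 5|_6 = 5 ↦ 5|_7 = 5 ⇒ 4

5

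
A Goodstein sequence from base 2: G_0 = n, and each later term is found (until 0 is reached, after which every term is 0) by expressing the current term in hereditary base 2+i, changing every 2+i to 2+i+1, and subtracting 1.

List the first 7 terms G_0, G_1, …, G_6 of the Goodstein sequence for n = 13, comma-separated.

13 —HB2→ 2^(2 + 1) + 2^2 + 1 —bump→ 3^(3 + 1) + 3^3 + 1 = 109 —(−1)→ 108
108 —HB3→ 3^(3 + 1) + 3^3 —bump→ 4^(4 + 1) + 4^4 = 1280 —(−1)→ 1279
1279 —HB4→ 4^(4 + 1) + 3·4^3 + 3·4^2 + 3·4 + 3 —bump→ 5^(5 + 1) + 3·5^3 + 3·5^2 + 3·5 + 3 = 16093 —(−1)→ 16092
16092 —HB5→ 5^(5 + 1) + 3·5^3 + 3·5^2 + 3·5 + 2 —bump→ 6^(6 + 1) + 3·6^3 + 3·6^2 + 3·6 + 2 = 280712 —(−1)→ 280711
280711 —HB6→ 6^(6 + 1) + 3·6^3 + 3·6^2 + 3·6 + 1 —bump→ 7^(7 + 1) + 3·7^3 + 3·7^2 + 3·7 + 1 = 5765999 —(−1)→ 5765998
5765998 —HB7→ 7^(7 + 1) + 3·7^3 + 3·7^2 + 3·7 —bump→ 8^(8 + 1) + 3·8^3 + 3·8^2 + 3·8 = 134219480 —(−1)→ 134219479

13, 108, 1279, 16092, 280711, 5765998, 134219479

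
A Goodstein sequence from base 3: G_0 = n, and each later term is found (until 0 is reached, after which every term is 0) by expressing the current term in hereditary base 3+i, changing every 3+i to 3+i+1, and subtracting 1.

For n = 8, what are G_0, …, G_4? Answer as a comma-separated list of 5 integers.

G_0 = 8. HB_3(8) = 2·3 + 2. Bump = 10. G_1 = 9.
G_1 = 9. HB_4(9) = 2·4 + 1. Bump = 11. G_2 = 10.
G_2 = 10. HB_5(10) = 2·5. Bump = 12. G_3 = 11.
G_3 = 11. HB_6(11) = 6 + 5. Bump = 12. G_4 = 11.

8, 9, 10, 11, 11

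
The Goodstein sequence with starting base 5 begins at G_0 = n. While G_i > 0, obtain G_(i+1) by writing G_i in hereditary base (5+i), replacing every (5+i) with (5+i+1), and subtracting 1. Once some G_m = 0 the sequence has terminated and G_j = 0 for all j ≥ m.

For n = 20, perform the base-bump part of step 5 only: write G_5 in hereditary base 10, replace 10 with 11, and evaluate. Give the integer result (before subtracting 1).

34

20 —HB5→ 4·5 —bump→ 4·6 = 24 —(−1)→ 23
23 —HB6→ 3·6 + 5 —bump→ 3·7 + 5 = 26 —(−1)→ 25
25 —HB7→ 3·7 + 4 —bump→ 3·8 + 4 = 28 —(−1)→ 27
27 —HB8→ 3·8 + 3 —bump→ 3·9 + 3 = 30 —(−1)→ 29
29 —HB9→ 3·9 + 2 —bump→ 3·10 + 2 = 32 —(−1)→ 31
31 —HB10→ 3·10 + 1 —bump→ 3·11 + 1 = 34 —(−1)→ 33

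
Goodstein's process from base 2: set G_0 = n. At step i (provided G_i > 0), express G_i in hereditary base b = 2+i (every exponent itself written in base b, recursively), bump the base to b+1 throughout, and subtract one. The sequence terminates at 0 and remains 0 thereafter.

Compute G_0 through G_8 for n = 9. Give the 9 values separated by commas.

9, 81, 1023, 9842, 140743, 2471826, 50333399, 1162263921, 30000003325

G_0 = 9. HB_2(9) = 2^(2 + 1) + 1. Bump = 82. G_1 = 81.
G_1 = 81. HB_3(81) = 3^(3 + 1). Bump = 1024. G_2 = 1023.
G_2 = 1023. HB_4(1023) = 3·4^4 + 3·4^3 + 3·4^2 + 3·4 + 3. Bump = 9843. G_3 = 9842.
G_3 = 9842. HB_5(9842) = 3·5^5 + 3·5^3 + 3·5^2 + 3·5 + 2. Bump = 140744. G_4 = 140743.
G_4 = 140743. HB_6(140743) = 3·6^6 + 3·6^3 + 3·6^2 + 3·6 + 1. Bump = 2471827. G_5 = 2471826.
G_5 = 2471826. HB_7(2471826) = 3·7^7 + 3·7^3 + 3·7^2 + 3·7. Bump = 50333400. G_6 = 50333399.
G_6 = 50333399. HB_8(50333399) = 3·8^8 + 3·8^3 + 3·8^2 + 2·8 + 7. Bump = 1162263922. G_7 = 1162263921.
G_7 = 1162263921. HB_9(1162263921) = 3·9^9 + 3·9^3 + 3·9^2 + 2·9 + 6. Bump = 30000003326. G_8 = 30000003325.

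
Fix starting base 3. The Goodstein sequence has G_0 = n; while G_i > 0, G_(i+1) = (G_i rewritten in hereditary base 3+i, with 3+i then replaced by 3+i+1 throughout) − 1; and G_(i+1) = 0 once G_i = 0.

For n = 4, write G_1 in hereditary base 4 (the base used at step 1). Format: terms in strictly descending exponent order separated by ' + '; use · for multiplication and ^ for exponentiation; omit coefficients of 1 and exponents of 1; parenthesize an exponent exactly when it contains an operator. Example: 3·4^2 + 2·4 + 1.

4 —HB3→ 3 + 1 —bump→ 4 + 1 = 5 —(−1)→ 4
4 —HB4→ 4 —bump→ 5 = 5 —(−1)→ 4

4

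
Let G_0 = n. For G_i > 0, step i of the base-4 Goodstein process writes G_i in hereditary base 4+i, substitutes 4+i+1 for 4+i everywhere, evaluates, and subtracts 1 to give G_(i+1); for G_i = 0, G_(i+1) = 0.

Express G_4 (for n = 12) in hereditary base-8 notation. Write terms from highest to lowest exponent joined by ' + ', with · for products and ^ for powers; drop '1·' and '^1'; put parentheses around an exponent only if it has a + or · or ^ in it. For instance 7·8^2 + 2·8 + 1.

[0] 12 ≡ 3·4 (base 4). Lift 5: 15. −1: 14.
[1] 14 ≡ 2·5 + 4 (base 5). Lift 6: 16. −1: 15.
[2] 15 ≡ 2·6 + 3 (base 6). Lift 7: 17. −1: 16.
[3] 16 ≡ 2·7 + 2 (base 7). Lift 8: 18. −1: 17.

2·8 + 1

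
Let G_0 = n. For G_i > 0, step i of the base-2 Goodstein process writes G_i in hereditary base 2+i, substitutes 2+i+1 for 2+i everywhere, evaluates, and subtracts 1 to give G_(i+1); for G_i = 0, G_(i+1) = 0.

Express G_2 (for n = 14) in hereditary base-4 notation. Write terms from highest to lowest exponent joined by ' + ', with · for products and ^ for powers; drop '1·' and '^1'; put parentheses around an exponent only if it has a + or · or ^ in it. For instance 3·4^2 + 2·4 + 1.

G_0=14  [base 2] 2^(2 + 1) + 2^2 + 2  →[2↦3]→  3^(3 + 1) + 3^3 + 3 = 111  −1 ⇒ G_1=110
G_1=110  [base 3] 3^(3 + 1) + 3^3 + 2  →[3↦4]→  4^(4 + 1) + 4^4 + 2 = 1282  −1 ⇒ G_2=1281
G_2=1281  [base 4] 4^(4 + 1) + 4^4 + 1  →[4↦5]→  5^(5 + 1) + 5^5 + 1 = 18751  −1 ⇒ G_3=18750

4^(4 + 1) + 4^4 + 1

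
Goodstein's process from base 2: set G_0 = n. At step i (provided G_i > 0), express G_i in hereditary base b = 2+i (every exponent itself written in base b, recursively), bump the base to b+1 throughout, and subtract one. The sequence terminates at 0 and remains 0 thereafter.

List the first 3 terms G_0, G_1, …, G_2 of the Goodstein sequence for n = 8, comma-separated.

[0] 8 ≡ 2^(2 + 1) (base 2). Lift 3: 81. −1: 80.
[1] 80 ≡ 2·3^3 + 2·3^2 + 2·3 + 2 (base 3). Lift 4: 554. −1: 553.

8, 80, 553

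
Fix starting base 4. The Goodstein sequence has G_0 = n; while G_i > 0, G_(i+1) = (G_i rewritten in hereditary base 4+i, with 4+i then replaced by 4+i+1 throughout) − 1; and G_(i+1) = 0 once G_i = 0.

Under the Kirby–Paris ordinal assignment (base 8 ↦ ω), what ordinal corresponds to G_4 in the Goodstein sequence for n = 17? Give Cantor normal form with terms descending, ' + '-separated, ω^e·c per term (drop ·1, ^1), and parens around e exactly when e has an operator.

i=0: 17 = 4^2 + 1 (b=4); 4→5: 5^2 + 1 = 26; 26−1 = 25
i=1: 25 = 5^2 (b=5); 5→6: 6^2 = 36; 36−1 = 35
i=2: 35 = 5·6 + 5 (b=6); 6→7: 5·7 + 5 = 40; 40−1 = 39
i=3: 39 = 5·7 + 4 (b=7); 7→8: 5·8 + 4 = 44; 44−1 = 43
i=4: 43 = 5·8 + 3 (b=8); 8→9: 5·9 + 3 = 48; 48−1 = 47

ω·5 + 3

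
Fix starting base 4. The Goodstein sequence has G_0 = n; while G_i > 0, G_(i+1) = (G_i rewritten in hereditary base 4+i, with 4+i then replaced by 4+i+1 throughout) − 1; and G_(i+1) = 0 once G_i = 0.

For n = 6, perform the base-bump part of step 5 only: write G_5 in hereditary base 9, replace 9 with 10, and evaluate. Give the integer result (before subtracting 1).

(0) 6|_4 = 4 + 2 ↦ 5 + 2|_5 = 7 ⇒ 6
(1) 6|_5 = 5 + 1 ↦ 6 + 1|_6 = 7 ⇒ 6
(2) 6|_6 = 6 ↦ 7|_7 = 7 ⇒ 6
(3) 6|_7 = 6 ↦ 6|_8 = 6 ⇒ 5
(4) 5|_8 = 5 ↦ 5|_9 = 5 ⇒ 4
(5) 4|_9 = 4 ↦ 4|_10 = 4 ⇒ 3

4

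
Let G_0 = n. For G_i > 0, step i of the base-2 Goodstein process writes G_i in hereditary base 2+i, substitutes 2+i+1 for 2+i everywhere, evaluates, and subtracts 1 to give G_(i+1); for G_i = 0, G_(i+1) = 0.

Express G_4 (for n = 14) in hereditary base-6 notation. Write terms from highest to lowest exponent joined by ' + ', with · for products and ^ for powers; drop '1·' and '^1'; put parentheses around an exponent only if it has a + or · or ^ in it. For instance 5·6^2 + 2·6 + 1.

6^(6 + 1) + 5·6^5 + 5·6^4 + 5·6^3 + 5·6^2 + 5·6 + 5

[0] 14 ≡ 2^(2 + 1) + 2^2 + 2 (base 2). Lift 3: 111. −1: 110.
[1] 110 ≡ 3^(3 + 1) + 3^3 + 2 (base 3). Lift 4: 1282. −1: 1281.
[2] 1281 ≡ 4^(4 + 1) + 4^4 + 1 (base 4). Lift 5: 18751. −1: 18750.
[3] 18750 ≡ 5^(5 + 1) + 5^5 (base 5). Lift 6: 326592. −1: 326591.
[4] 326591 ≡ 6^(6 + 1) + 5·6^5 + 5·6^4 + 5·6^3 + 5·6^2 + 5·6 + 5 (base 6). Lift 7: 5862841. −1: 5862840.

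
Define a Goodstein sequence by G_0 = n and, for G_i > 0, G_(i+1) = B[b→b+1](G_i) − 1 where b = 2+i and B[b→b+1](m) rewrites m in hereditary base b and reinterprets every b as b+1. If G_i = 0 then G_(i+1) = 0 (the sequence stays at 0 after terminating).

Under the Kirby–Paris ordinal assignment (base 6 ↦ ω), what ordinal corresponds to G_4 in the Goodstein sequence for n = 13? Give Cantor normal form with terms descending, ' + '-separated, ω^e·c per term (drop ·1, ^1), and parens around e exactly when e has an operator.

G_0 = 13. HB_2(13) = 2^(2 + 1) + 2^2 + 1. Bump = 109. G_1 = 108.
G_1 = 108. HB_3(108) = 3^(3 + 1) + 3^3. Bump = 1280. G_2 = 1279.
G_2 = 1279. HB_4(1279) = 4^(4 + 1) + 3·4^3 + 3·4^2 + 3·4 + 3. Bump = 16093. G_3 = 16092.
G_3 = 16092. HB_5(16092) = 5^(5 + 1) + 3·5^3 + 3·5^2 + 3·5 + 2. Bump = 280712. G_4 = 280711.
G_4 = 280711. HB_6(280711) = 6^(6 + 1) + 3·6^3 + 3·6^2 + 3·6 + 1. Bump = 5765999. G_5 = 5765998.

ω^(ω + 1) + ω^3·3 + ω^2·3 + ω·3 + 1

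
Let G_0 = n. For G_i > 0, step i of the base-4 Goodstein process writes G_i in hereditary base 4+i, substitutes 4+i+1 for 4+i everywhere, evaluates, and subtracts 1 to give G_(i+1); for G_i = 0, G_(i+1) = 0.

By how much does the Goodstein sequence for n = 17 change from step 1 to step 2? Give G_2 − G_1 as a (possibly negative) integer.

G_0 = 17. HB_4(17) = 4^2 + 1. Bump = 26. G_1 = 25.
G_1 = 25. HB_5(25) = 5^2. Bump = 36. G_2 = 35.

10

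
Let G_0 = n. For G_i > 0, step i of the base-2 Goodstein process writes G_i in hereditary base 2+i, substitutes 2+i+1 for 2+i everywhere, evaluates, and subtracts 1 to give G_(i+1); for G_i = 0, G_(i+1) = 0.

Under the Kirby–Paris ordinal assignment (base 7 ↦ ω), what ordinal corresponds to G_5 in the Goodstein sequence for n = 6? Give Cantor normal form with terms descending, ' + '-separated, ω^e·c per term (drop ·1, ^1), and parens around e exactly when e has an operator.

i=0: 6 = 2^2 + 2 (b=2); 2→3: 3^3 + 3 = 30; 30−1 = 29
i=1: 29 = 3^3 + 2 (b=3); 3→4: 4^4 + 2 = 258; 258−1 = 257
i=2: 257 = 4^4 + 1 (b=4); 4→5: 5^5 + 1 = 3126; 3126−1 = 3125
i=3: 3125 = 5^5 (b=5); 5→6: 6^6 = 46656; 46656−1 = 46655
i=4: 46655 = 5·6^5 + 5·6^4 + 5·6^3 + 5·6^2 + 5·6 + 5 (b=6); 6→7: 5·7^5 + 5·7^4 + 5·7^3 + 5·7^2 + 5·7 + 5 = 98040; 98040−1 = 98039
i=5: 98039 = 5·7^5 + 5·7^4 + 5·7^3 + 5·7^2 + 5·7 + 4 (b=7); 7→8: 5·8^5 + 5·8^4 + 5·8^3 + 5·8^2 + 5·8 + 4 = 187244; 187244−1 = 187243

ω^5·5 + ω^4·5 + ω^3·5 + ω^2·5 + ω·5 + 4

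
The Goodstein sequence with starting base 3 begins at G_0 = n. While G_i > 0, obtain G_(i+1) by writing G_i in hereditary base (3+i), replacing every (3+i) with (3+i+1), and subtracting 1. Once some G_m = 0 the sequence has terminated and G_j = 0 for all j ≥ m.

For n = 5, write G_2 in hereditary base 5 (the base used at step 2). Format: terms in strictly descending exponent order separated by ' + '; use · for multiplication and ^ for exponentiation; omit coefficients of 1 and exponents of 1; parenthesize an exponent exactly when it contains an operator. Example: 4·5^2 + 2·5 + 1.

[0] 5 ≡ 3 + 2 (base 3). Lift 4: 6. −1: 5.
[1] 5 ≡ 4 + 1 (base 4). Lift 5: 6. −1: 5.
[2] 5 ≡ 5 (base 5). Lift 6: 6. −1: 5.

5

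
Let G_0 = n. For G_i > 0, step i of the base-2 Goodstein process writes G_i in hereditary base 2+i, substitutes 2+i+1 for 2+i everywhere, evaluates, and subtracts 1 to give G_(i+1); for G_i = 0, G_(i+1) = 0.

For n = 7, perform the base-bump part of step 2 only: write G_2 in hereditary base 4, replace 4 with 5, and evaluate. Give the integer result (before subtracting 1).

(0) 7|_2 = 2^2 + 2 + 1 ↦ 3^3 + 3 + 1|_3 = 31 ⇒ 30
(1) 30|_3 = 3^3 + 3 ↦ 4^4 + 4|_4 = 260 ⇒ 259
(2) 259|_4 = 4^4 + 3 ↦ 5^5 + 3|_5 = 3128 ⇒ 3127

3128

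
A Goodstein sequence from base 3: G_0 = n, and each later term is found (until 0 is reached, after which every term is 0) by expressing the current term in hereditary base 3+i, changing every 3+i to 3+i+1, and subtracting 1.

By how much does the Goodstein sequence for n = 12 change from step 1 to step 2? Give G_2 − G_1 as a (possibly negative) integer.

8

base 3: 12 = 3^2 + 3; at 4: 4^2 + 4 = 20; next = 19
base 4: 19 = 4^2 + 3; at 5: 5^2 + 3 = 28; next = 27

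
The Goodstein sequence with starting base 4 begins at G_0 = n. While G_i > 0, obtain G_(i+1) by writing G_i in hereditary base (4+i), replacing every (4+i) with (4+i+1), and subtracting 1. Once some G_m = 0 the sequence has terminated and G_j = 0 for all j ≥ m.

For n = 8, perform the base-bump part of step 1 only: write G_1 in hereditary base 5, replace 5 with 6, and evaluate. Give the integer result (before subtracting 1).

10

8 —HB4→ 2·4 —bump→ 2·5 = 10 —(−1)→ 9
9 —HB5→ 5 + 4 —bump→ 6 + 4 = 10 —(−1)→ 9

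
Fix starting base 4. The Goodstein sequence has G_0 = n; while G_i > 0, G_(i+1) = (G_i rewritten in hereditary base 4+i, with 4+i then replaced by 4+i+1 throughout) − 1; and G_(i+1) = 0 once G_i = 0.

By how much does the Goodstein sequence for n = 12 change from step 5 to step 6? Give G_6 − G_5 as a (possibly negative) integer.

1

G_0 = 12. HB_4(12) = 3·4. Bump = 15. G_1 = 14.
G_1 = 14. HB_5(14) = 2·5 + 4. Bump = 16. G_2 = 15.
G_2 = 15. HB_6(15) = 2·6 + 3. Bump = 17. G_3 = 16.
G_3 = 16. HB_7(16) = 2·7 + 2. Bump = 18. G_4 = 17.
G_4 = 17. HB_8(17) = 2·8 + 1. Bump = 19. G_5 = 18.
G_5 = 18. HB_9(18) = 2·9. Bump = 20. G_6 = 19.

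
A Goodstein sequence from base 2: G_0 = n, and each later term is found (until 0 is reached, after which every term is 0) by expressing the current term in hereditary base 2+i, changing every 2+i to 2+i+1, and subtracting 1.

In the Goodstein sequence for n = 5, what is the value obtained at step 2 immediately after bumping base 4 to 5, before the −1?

468

[0] 5 ≡ 2^2 + 1 (base 2). Lift 3: 28. −1: 27.
[1] 27 ≡ 3^3 (base 3). Lift 4: 256. −1: 255.
[2] 255 ≡ 3·4^3 + 3·4^2 + 3·4 + 3 (base 4). Lift 5: 468. −1: 467.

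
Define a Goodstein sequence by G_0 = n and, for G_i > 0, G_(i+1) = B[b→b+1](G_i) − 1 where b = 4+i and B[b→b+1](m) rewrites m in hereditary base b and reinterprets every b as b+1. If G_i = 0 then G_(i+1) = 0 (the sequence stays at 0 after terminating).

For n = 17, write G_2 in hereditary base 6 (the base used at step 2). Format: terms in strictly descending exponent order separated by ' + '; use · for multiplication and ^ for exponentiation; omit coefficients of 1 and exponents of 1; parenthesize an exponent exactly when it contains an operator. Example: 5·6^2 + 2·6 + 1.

5·6 + 5

base 4: 17 = 4^2 + 1; at 5: 5^2 + 1 = 26; next = 25
base 5: 25 = 5^2; at 6: 6^2 = 36; next = 35
base 6: 35 = 5·6 + 5; at 7: 5·7 + 5 = 40; next = 39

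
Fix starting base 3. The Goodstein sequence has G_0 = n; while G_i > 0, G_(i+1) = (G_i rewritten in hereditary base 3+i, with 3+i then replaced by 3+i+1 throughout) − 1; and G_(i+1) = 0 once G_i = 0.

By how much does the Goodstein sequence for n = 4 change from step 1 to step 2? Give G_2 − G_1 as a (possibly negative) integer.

4 —HB3→ 3 + 1 —bump→ 4 + 1 = 5 —(−1)→ 4
4 —HB4→ 4 —bump→ 5 = 5 —(−1)→ 4

0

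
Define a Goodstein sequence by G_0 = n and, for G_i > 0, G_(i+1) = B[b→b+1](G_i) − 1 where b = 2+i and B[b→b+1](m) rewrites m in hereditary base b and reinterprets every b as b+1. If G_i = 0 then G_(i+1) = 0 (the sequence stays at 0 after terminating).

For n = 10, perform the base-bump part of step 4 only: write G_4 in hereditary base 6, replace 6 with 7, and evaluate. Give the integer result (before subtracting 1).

(0) 10|_2 = 2^(2 + 1) + 2 ↦ 3^(3 + 1) + 3|_3 = 84 ⇒ 83
(1) 83|_3 = 3^(3 + 1) + 2 ↦ 4^(4 + 1) + 2|_4 = 1026 ⇒ 1025
(2) 1025|_4 = 4^(4 + 1) + 1 ↦ 5^(5 + 1) + 1|_5 = 15626 ⇒ 15625
(3) 15625|_5 = 5^(5 + 1) ↦ 6^(6 + 1)|_6 = 279936 ⇒ 279935
(4) 279935|_6 = 5·6^6 + 5·6^5 + 5·6^4 + 5·6^3 + 5·6^2 + 5·6 + 5 ↦ 5·7^7 + 5·7^5 + 5·7^4 + 5·7^3 + 5·7^2 + 5·7 + 5|_7 = 4215755 ⇒ 4215754

4215755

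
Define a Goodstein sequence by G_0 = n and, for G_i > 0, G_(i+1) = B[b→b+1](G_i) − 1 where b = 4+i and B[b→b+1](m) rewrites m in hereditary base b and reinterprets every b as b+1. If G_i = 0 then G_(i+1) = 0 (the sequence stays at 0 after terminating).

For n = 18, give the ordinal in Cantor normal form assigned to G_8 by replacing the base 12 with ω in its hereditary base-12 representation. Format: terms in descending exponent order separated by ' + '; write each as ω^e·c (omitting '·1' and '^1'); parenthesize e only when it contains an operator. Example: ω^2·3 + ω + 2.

ω·6 + 1

[0] 18 ≡ 4^2 + 2 (base 4). Lift 5: 27. −1: 26.
[1] 26 ≡ 5^2 + 1 (base 5). Lift 6: 37. −1: 36.
[2] 36 ≡ 6^2 (base 6). Lift 7: 49. −1: 48.
[3] 48 ≡ 6·7 + 6 (base 7). Lift 8: 54. −1: 53.
[4] 53 ≡ 6·8 + 5 (base 8). Lift 9: 59. −1: 58.
[5] 58 ≡ 6·9 + 4 (base 9). Lift 10: 64. −1: 63.
[6] 63 ≡ 6·10 + 3 (base 10). Lift 11: 69. −1: 68.
[7] 68 ≡ 6·11 + 2 (base 11). Lift 12: 74. −1: 73.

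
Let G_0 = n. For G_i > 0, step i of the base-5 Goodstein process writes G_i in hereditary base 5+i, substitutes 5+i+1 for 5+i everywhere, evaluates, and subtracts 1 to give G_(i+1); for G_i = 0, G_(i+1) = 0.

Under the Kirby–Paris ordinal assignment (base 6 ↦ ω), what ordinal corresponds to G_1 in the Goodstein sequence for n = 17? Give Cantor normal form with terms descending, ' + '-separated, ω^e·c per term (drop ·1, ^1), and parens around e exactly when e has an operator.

base 5: 17 = 3·5 + 2; at 6: 3·6 + 2 = 20; next = 19
base 6: 19 = 3·6 + 1; at 7: 3·7 + 1 = 22; next = 21

ω·3 + 1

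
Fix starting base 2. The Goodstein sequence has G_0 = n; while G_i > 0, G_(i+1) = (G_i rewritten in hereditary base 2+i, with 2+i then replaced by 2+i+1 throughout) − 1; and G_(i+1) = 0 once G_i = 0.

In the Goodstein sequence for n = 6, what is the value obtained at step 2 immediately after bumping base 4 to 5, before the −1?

(0) 6|_2 = 2^2 + 2 ↦ 3^3 + 3|_3 = 30 ⇒ 29
(1) 29|_3 = 3^3 + 2 ↦ 4^4 + 2|_4 = 258 ⇒ 257
(2) 257|_4 = 4^4 + 1 ↦ 5^5 + 1|_5 = 3126 ⇒ 3125

3126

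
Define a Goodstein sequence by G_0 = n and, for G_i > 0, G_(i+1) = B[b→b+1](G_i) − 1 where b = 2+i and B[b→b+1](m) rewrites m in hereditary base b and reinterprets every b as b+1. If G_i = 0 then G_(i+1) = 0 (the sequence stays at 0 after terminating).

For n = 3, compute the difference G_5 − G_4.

-1

i=0: 3 = 2 + 1 (b=2); 2→3: 3 + 1 = 4; 4−1 = 3
i=1: 3 = 3 (b=3); 3→4: 4 = 4; 4−1 = 3
i=2: 3 = 3 (b=4); 4→5: 3 = 3; 3−1 = 2
i=3: 2 = 2 (b=5); 5→6: 2 = 2; 2−1 = 1
i=4: 1 = 1 (b=6); 6→7: 1 = 1; 1−1 = 0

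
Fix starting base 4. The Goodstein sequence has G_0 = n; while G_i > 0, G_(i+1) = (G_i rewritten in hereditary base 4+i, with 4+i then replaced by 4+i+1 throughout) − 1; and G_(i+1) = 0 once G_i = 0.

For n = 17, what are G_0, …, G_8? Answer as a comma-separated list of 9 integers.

step 0: 17 = 4^2 + 1; sub 5 for 4: 5^2 + 1; = 26; G_1 = 26−1 = 25
step 1: 25 = 5^2; sub 6 for 5: 6^2; = 36; G_2 = 36−1 = 35
step 2: 35 = 5·6 + 5; sub 7 for 6: 5·7 + 5; = 40; G_3 = 40−1 = 39
step 3: 39 = 5·7 + 4; sub 8 for 7: 5·8 + 4; = 44; G_4 = 44−1 = 43
step 4: 43 = 5·8 + 3; sub 9 for 8: 5·9 + 3; = 48; G_5 = 48−1 = 47
step 5: 47 = 5·9 + 2; sub 10 for 9: 5·10 + 2; = 52; G_6 = 52−1 = 51
step 6: 51 = 5·10 + 1; sub 11 for 10: 5·11 + 1; = 56; G_7 = 56−1 = 55
step 7: 55 = 5·11; sub 12 for 11: 5·12; = 60; G_8 = 60−1 = 59

17, 25, 35, 39, 43, 47, 51, 55, 59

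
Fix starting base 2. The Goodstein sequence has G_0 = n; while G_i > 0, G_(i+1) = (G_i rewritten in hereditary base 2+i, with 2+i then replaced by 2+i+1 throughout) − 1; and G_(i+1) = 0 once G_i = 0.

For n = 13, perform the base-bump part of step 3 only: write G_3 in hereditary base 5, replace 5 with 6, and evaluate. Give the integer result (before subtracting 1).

280712

base 2: 13 = 2^(2 + 1) + 2^2 + 1; at 3: 3^(3 + 1) + 3^3 + 1 = 109; next = 108
base 3: 108 = 3^(3 + 1) + 3^3; at 4: 4^(4 + 1) + 4^4 = 1280; next = 1279
base 4: 1279 = 4^(4 + 1) + 3·4^3 + 3·4^2 + 3·4 + 3; at 5: 5^(5 + 1) + 3·5^3 + 3·5^2 + 3·5 + 3 = 16093; next = 16092
base 5: 16092 = 5^(5 + 1) + 3·5^3 + 3·5^2 + 3·5 + 2; at 6: 6^(6 + 1) + 3·6^3 + 3·6^2 + 3·6 + 2 = 280712; next = 280711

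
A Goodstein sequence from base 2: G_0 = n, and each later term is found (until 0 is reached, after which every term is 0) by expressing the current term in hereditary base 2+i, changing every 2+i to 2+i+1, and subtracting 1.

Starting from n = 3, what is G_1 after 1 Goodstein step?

i=0: 3 = 2 + 1 (b=2); 2→3: 3 + 1 = 4; 4−1 = 3
i=1: 3 = 3 (b=3); 3→4: 4 = 4; 4−1 = 3

3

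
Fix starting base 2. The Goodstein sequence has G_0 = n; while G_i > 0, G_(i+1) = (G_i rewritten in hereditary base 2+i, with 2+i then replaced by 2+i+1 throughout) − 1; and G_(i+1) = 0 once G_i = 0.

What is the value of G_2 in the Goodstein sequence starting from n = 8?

G_0=8  [base 2] 2^(2 + 1)  →[2↦3]→  3^(3 + 1) = 81  −1 ⇒ G_1=80
G_1=80  [base 3] 2·3^3 + 2·3^2 + 2·3 + 2  →[3↦4]→  2·4^4 + 2·4^2 + 2·4 + 2 = 554  −1 ⇒ G_2=553
G_2=553  [base 4] 2·4^4 + 2·4^2 + 2·4 + 1  →[4↦5]→  2·5^5 + 2·5^2 + 2·5 + 1 = 6311  −1 ⇒ G_3=6310

553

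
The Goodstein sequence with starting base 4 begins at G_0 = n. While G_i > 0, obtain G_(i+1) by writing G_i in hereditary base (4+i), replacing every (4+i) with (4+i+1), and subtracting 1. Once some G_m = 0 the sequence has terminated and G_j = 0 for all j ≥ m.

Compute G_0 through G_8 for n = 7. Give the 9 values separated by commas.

base 4: 7 = 4 + 3; at 5: 5 + 3 = 8; next = 7
base 5: 7 = 5 + 2; at 6: 6 + 2 = 8; next = 7
base 6: 7 = 6 + 1; at 7: 7 + 1 = 8; next = 7
base 7: 7 = 7; at 8: 8 = 8; next = 7
base 8: 7 = 7; at 9: 7 = 7; next = 6
base 9: 6 = 6; at 10: 6 = 6; next = 5
base 10: 5 = 5; at 11: 5 = 5; next = 4
base 11: 4 = 4; at 12: 4 = 4; next = 3

7, 7, 7, 7, 7, 6, 5, 4, 3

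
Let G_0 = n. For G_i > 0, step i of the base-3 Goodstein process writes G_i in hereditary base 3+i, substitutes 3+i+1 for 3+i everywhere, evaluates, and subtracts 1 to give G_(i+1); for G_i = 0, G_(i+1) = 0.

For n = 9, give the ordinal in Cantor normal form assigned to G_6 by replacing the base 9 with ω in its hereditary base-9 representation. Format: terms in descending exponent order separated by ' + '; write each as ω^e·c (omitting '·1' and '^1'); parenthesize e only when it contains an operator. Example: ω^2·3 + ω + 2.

ω·2 + 6

G_0 = 9. HB_3(9) = 3^2. Bump = 16. G_1 = 15.
G_1 = 15. HB_4(15) = 3·4 + 3. Bump = 18. G_2 = 17.
G_2 = 17. HB_5(17) = 3·5 + 2. Bump = 20. G_3 = 19.
G_3 = 19. HB_6(19) = 3·6 + 1. Bump = 22. G_4 = 21.
G_4 = 21. HB_7(21) = 3·7. Bump = 24. G_5 = 23.
G_5 = 23. HB_8(23) = 2·8 + 7. Bump = 25. G_6 = 24.
G_6 = 24. HB_9(24) = 2·9 + 6. Bump = 26. G_7 = 25.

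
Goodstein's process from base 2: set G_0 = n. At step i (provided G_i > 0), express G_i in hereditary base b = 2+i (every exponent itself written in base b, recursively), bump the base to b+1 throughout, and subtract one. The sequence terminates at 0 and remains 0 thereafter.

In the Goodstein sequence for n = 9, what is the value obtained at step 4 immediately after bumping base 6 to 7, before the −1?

2471827

G_0=9  [base 2] 2^(2 + 1) + 1  →[2↦3]→  3^(3 + 1) + 1 = 82  −1 ⇒ G_1=81
G_1=81  [base 3] 3^(3 + 1)  →[3↦4]→  4^(4 + 1) = 1024  −1 ⇒ G_2=1023
G_2=1023  [base 4] 3·4^4 + 3·4^3 + 3·4^2 + 3·4 + 3  →[4↦5]→  3·5^5 + 3·5^3 + 3·5^2 + 3·5 + 3 = 9843  −1 ⇒ G_3=9842
G_3=9842  [base 5] 3·5^5 + 3·5^3 + 3·5^2 + 3·5 + 2  →[5↦6]→  3·6^6 + 3·6^3 + 3·6^2 + 3·6 + 2 = 140744  −1 ⇒ G_4=140743
G_4=140743  [base 6] 3·6^6 + 3·6^3 + 3·6^2 + 3·6 + 1  →[6↦7]→  3·7^7 + 3·7^3 + 3·7^2 + 3·7 + 1 = 2471827  −1 ⇒ G_5=2471826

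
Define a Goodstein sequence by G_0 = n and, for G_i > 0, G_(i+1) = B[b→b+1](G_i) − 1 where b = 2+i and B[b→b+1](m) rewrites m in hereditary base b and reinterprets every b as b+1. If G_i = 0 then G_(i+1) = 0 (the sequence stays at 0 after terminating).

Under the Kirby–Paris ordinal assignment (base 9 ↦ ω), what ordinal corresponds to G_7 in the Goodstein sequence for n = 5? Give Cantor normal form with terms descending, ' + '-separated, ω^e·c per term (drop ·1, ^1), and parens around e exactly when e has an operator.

ω^3·3 + ω^2·3 + ω·2 + 6

G_0=5  [base 2] 2^2 + 1  →[2↦3]→  3^3 + 1 = 28  −1 ⇒ G_1=27
G_1=27  [base 3] 3^3  →[3↦4]→  4^4 = 256  −1 ⇒ G_2=255
G_2=255  [base 4] 3·4^3 + 3·4^2 + 3·4 + 3  →[4↦5]→  3·5^3 + 3·5^2 + 3·5 + 3 = 468  −1 ⇒ G_3=467
G_3=467  [base 5] 3·5^3 + 3·5^2 + 3·5 + 2  →[5↦6]→  3·6^3 + 3·6^2 + 3·6 + 2 = 776  −1 ⇒ G_4=775
G_4=775  [base 6] 3·6^3 + 3·6^2 + 3·6 + 1  →[6↦7]→  3·7^3 + 3·7^2 + 3·7 + 1 = 1198  −1 ⇒ G_5=1197
G_5=1197  [base 7] 3·7^3 + 3·7^2 + 3·7  →[7↦8]→  3·8^3 + 3·8^2 + 3·8 = 1752  −1 ⇒ G_6=1751
G_6=1751  [base 8] 3·8^3 + 3·8^2 + 2·8 + 7  →[8↦9]→  3·9^3 + 3·9^2 + 2·9 + 7 = 2455  −1 ⇒ G_7=2454
G_7=2454  [base 9] 3·9^3 + 3·9^2 + 2·9 + 6  →[9↦10]→  3·10^3 + 3·10^2 + 2·10 + 6 = 3326  −1 ⇒ G_8=3325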